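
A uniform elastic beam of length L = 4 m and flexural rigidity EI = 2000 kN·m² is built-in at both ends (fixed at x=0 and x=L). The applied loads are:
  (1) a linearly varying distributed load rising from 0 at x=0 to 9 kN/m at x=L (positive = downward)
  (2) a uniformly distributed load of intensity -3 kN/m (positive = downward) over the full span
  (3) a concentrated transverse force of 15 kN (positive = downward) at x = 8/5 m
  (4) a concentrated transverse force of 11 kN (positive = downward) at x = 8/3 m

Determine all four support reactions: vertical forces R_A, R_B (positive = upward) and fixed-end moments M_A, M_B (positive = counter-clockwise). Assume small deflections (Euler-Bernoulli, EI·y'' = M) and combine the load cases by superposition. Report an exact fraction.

Load 1 — triangular load w₀=9 kN/m (0→w₀ over full span):
  R_A = 3w₀L/20 = 3·9·4/20 = 27/5 kN
  M_A = w₀L²/30 = 9·4²/30 = 24/5 kN·m
  R_B = 7w₀L/20 = 7·9·4/20 = 63/5 kN
  M_B = -w₀L²/20 = -9·4²/20 = -36/5 kN·m
Load 2 — uniform load w=-3 kN/m over full span:
  R_A = wL/2 = (-3)·4/2 = -6 kN
  M_A = wL²/12 = (-3)·4²/12 = -4 kN·m
  R_B = wL/2 = (-3)·4/2 = -6 kN
  M_B = -wL²/12 = -(-3)·4²/12 = 4 kN·m
Load 3 — point force P=15 kN at a=8/5 m (b=L-a=12/5):
  R_A = Pb²(3a+b)/L³ = 15·(12/5)²·(3·(8/5)+(12/5))/4³ = 243/25 kN
  M_A = Pab²/L² = 15·(8/5)·(12/5)²/4² = 216/25 kN·m
  R_B = Pa²(a+3b)/L³ = 15·(8/5)²·((8/5)+3·(12/5))/4³ = 132/25 kN
  M_B = -Pa²b/L² = -15·(8/5)²·(12/5)/4² = -144/25 kN·m
Load 4 — point force P=11 kN at a=8/3 m (b=L-a=4/3):
  R_A = Pb²(3a+b)/L³ = 11·(4/3)²·(3·(8/3)+(4/3))/4³ = 77/27 kN
  M_A = Pab²/L² = 11·(8/3)·(4/3)²/4² = 88/27 kN·m
  R_B = Pa²(a+3b)/L³ = 11·(8/3)²·((8/3)+3·(4/3))/4³ = 220/27 kN
  M_B = -Pa²b/L² = -11·(8/3)²·(4/3)/4² = -176/27 kN·m
Superposition: R_A = 8081/675 kN, M_A = 8572/675 kN·m, R_B = 13519/675 kN, M_B = -10448/675 kN·m

R_A = 8081/675 kN, M_A = 8572/675 kN·m, R_B = 13519/675 kN, M_B = -10448/675 kN·m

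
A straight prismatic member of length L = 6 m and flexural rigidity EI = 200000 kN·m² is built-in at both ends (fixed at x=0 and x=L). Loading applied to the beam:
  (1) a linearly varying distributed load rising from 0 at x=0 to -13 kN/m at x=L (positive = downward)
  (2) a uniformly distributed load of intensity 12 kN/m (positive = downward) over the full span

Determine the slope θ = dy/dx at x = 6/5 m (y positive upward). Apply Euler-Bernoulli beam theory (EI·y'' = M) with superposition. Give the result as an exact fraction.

θ(6/5) = -801/15625000 rad

Load 1 — triangular load w₀=-13 kN/m (0→w₀ over full span):
  θ_1 = -w₀(2x(L-x)(L-2x)(x+2L)+x²(L-x)²)/(120LEI) = -(-13)·(2·(6/5)·(6-(6/5))·(6-2·(6/5))·((6/5)+2·6)+(6/5)²·(6-(6/5))²)/(120·6·200000) = 819/15625000 rad
Load 2 — uniform load w=12 kN/m over full span:
  θ_2 = -wx(L-x)(L-2x)/(12EI) = -12·(6/5)·(6-(6/5))·(6-2·(6/5))/(12·200000) = -81/781250 rad
Superposition: θ = Σ θ_i = -801/15625000 rad ≈ -0.000051 rad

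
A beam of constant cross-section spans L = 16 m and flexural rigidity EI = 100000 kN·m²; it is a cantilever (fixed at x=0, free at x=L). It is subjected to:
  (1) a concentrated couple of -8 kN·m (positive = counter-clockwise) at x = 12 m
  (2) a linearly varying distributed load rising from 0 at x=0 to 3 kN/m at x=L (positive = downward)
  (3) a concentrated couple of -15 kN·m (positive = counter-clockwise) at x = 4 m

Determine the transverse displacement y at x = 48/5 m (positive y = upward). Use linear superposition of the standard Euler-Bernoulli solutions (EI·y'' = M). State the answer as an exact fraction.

Load 1 — applied couple M₀=-8 kN·m at a=12 m (b=L-a=4):
  y_1 = M₀x²/(2EI)  [x≤a] = (-8)·(48/5)²/(2·100000) = -288/78125 m
Load 2 — triangular load w₀=3 kN/m (0→w₀ over full span):
  y_2 = (w₀Lx³/12-w₀L²x²/6-w₀x⁵/(120L))/EI = (3·16·(48/5)³/12-3·16²·(48/5)²/6-3·(48/5)⁵/(120·16))/100000 = -4094208/48828125 m
Load 3 — applied couple M₀=-15 kN·m at a=4 m (b=L-a=12):
  y_3 = M₀a(2x-a)/(2EI)  [x>a] = (-15)·4·(2·(48/5)-4)/(2·100000) = -57/12500 m
Superposition: y = Σ y_i = -17987457/195312500 m ≈ -0.092096 m

y(48/5) = -17987457/195312500 m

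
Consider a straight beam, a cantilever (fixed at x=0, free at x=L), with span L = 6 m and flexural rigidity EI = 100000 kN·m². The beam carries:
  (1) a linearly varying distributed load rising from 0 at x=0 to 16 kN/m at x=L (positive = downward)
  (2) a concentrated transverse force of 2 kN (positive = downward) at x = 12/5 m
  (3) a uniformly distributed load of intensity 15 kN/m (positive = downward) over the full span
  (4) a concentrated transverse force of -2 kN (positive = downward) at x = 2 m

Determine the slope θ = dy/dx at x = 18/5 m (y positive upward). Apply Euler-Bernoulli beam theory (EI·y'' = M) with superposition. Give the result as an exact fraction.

θ(18/5) = -70783/7812500 rad

Load 1 — triangular load w₀=16 kN/m (0→w₀ over full span):
  θ_1 = (w₀Lx²/4-w₀L²x/3-w₀x⁴/(24L))/EI = (16·6·(18/5)²/4-16·6²·(18/5)/3-16·(18/5)⁴/(24·6))/100000 = -15579/3906250 rad
Load 2 — point force P=2 kN at a=12/5 m (b=L-a=18/5):
  θ_2 = -Pa²/(2EI)  [x>a] = -2·(12/5)²/(2·100000) = -9/156250 rad
Load 3 — uniform load w=15 kN/m over full span:
  θ_3 = -wx(x²-3Lx+3L²)/(6EI) = -15·(18/5)·((18/5)²-3·6·(18/5)+3·6²)/(6·100000) = -3159/625000 rad
Load 4 — point force P=-2 kN at a=2 m (b=L-a=4):
  θ_4 = -Pa²/(2EI)  [x>a] = -(-2)·2²/(2·100000) = 1/25000 rad
Superposition: θ = Σ θ_i = -70783/7812500 rad ≈ -0.009060 rad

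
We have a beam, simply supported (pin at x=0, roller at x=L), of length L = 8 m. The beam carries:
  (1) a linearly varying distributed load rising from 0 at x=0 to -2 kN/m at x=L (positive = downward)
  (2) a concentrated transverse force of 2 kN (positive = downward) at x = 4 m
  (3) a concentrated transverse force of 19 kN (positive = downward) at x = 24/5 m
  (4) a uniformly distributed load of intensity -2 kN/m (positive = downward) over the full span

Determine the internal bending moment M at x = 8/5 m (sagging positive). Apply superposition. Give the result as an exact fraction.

M(8/5) = -72/125 kN·m

Load 1 — triangular load w₀=-2 kN/m (0→w₀ over full span):
  M_1 = w₀Lx/6 - w₀x³/(6L) = (-2)·8·(8/5)/6 - (-2)·(8/5)³/(6·8) = -512/125 kN·m
Load 2 — point force P=2 kN at a=4 m (b=L-a=4):
  M_2 = Pbx/L  [x≤a] = 2·4·(8/5)/8 = 8/5 kN·m
Load 3 — point force P=19 kN at a=24/5 m (b=L-a=16/5):
  M_3 = Pbx/L  [x≤a] = 19·(16/5)·(8/5)/8 = 304/25 kN·m
Load 4 — uniform load w=-2 kN/m over full span:
  M_4 = wx(L-x)/2 = (-2)·(8/5)·(8-(8/5))/2 = -256/25 kN·m
Superposition: M = Σ M_i = -72/125 kN·m ≈ -0.576000 kN·m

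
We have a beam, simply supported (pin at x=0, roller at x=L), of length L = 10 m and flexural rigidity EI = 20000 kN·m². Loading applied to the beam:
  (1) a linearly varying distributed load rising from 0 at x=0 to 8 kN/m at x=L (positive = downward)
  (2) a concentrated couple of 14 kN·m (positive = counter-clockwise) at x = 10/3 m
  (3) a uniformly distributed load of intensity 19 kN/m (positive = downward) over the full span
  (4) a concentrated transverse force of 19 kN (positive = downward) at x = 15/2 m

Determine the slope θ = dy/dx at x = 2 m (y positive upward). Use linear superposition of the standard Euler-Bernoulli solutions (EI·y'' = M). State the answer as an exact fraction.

θ(2) = -1167211/28800000 rad

Load 1 — triangular load w₀=8 kN/m (0→w₀ over full span):
  θ_1 = -w₀(7L⁴-30L²x²+15x⁴)/(360LEI) = -8·(7·10⁴-30·10²·2²+15·2⁴)/(360·10·20000) = -182/28125 rad
Load 2 — applied couple M₀=14 kN·m at a=10/3 m (b=L-a=20/3):
  θ_2 = (M₀x²/(2L)+C₁)/EI  [x≤a] with C₁=M₀(3b²-L²)/(6L)=70/9 = (14·2²/(2·10)+(70/9))/20000 = 119/225000 rad
Load 3 — uniform load w=19 kN/m over full span:
  θ_3 = -w(L³-6Lx²+4x³)/(24EI) = -19·(10³-6·10·2²+4·2³)/(24·20000) = -627/20000 rad
Load 4 — point force P=19 kN at a=15/2 m (b=L-a=5/2):
  θ_4 = -Pb(L²-b²-3x²)/(6LEI)  [x≤a] = -19·(5/2)·(10²-(5/2)²-3·2²)/(6·10·20000) = -2071/640000 rad
Superposition: θ = Σ θ_i = -1167211/28800000 rad ≈ -0.040528 rad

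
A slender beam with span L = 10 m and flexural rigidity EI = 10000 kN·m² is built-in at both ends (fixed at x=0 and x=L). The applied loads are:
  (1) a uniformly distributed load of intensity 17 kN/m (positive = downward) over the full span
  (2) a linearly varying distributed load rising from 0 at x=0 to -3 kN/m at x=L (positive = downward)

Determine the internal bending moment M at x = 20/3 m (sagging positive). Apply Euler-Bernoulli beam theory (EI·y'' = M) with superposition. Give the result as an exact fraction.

Load 1 — uniform load w=17 kN/m over full span:
  M_1 = wLx/2 - wL²/12 - wx²/2 = 17·10·(20/3)/2 - 17·10²/12 - 17·(20/3)²/2 = 425/9 kN·m
Load 2 — triangular load w₀=-3 kN/m (0→w₀ over full span):
  M_2 = 3w₀Lx/20 - w₀L²/30 - w₀x³/(6L) = 3·(-3)·10·(20/3)/20 - (-3)·10²/30 - (-3)·(20/3)³/(6·10) = -140/27 kN·m
Superposition: M = Σ M_i = 1135/27 kN·m ≈ 42.037037 kN·m

M(20/3) = 1135/27 kN·m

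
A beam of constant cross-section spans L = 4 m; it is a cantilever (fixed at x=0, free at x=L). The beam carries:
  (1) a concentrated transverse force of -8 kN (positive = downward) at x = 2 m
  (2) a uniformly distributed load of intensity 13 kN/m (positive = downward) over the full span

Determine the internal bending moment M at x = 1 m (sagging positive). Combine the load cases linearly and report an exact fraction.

M(1) = -101/2 kN·m

Load 1 — point force P=-8 kN at a=2 m (b=L-a=2):
  M_1 = -P(a-x)  [x≤a] = -(-8)·(2-1) = 8 kN·m
Load 2 — uniform load w=13 kN/m over full span:
  M_2 = -w(L-x)²/2 = -13·(4-1)²/2 = -117/2 kN·m
Superposition: M = Σ M_i = -101/2 kN·m ≈ -50.500000 kN·m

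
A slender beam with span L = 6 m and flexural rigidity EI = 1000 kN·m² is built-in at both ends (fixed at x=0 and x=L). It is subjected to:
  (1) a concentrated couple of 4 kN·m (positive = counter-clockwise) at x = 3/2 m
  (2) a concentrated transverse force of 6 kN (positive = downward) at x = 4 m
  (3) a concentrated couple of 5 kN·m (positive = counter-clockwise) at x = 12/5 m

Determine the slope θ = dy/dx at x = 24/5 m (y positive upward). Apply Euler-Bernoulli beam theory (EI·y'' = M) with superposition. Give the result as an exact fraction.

Load 1 — applied couple M₀=4 kN·m at a=3/2 m (b=L-a=9/2):
  θ_1 = (R_Ax²/2 - M_Ax - M₀(x-a))/EI  [x>a] with R_A=3/4, M_A=-3/4 = ((3/4)·(24/5)²/2 - (-3/4)·(24/5) - 4·((24/5)-(3/2)))/1000 = -3/3125 rad
Load 2 — point force P=6 kN at a=4 m (b=L-a=2):
  θ_2 = Pa²(L-x)(2bL-(3b+a)(L-x))/(2L³EI)  [x>a] = 6·4²·(6-(24/5))·(2·2·6-(3·2+4)·(6-(24/5)))/(2·6³·1000) = 2/625 rad
Load 3 — applied couple M₀=5 kN·m at a=12/5 m (b=L-a=18/5):
  θ_3 = (R_Ax²/2 - M_Ax - M₀(x-a))/EI  [x>a] with R_A=6/5, M_A=3/5 = ((6/5)·(24/5)²/2 - (3/5)·(24/5) - 5·((24/5)-(12/5)))/1000 = -33/31250 rad
Superposition: θ = Σ θ_i = 37/31250 rad ≈ 0.001184 rad

θ(24/5) = 37/31250 rad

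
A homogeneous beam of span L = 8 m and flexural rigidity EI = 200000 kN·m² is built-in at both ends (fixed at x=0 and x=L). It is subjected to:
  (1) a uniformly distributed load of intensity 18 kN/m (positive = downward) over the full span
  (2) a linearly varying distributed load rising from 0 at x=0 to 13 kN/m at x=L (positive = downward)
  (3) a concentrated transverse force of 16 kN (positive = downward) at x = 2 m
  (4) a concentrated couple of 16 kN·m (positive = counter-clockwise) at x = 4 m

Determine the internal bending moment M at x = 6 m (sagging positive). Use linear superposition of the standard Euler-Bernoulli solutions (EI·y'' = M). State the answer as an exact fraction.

Load 1 — uniform load w=18 kN/m over full span:
  M_1 = wLx/2 - wL²/12 - wx²/2 = 18·8·6/2 - 18·8²/12 - 18·6²/2 = 12 kN·m
Load 2 — triangular load w₀=13 kN/m (0→w₀ over full span):
  M_2 = 3w₀Lx/20 - w₀L²/30 - w₀x³/(6L) = 3·13·8·6/20 - 13·8²/30 - 13·6³/(6·8) = 221/30 kN·m
Load 3 — point force P=16 kN at a=2 m (b=L-a=6):
  M_3 = Pa²(a+3b)(L-x)/L³ - Pa²b/L²  [x>a] = 16·2²·(2+3·6)·(8-6)/8³ - 16·2²·6/8² = -1 kN·m
Load 4 — applied couple M₀=16 kN·m at a=4 m (b=L-a=4):
  M_4 = R_Ax - M_A - M₀  [x>a] with R_A=3, M_A=4 = 3·6 - 4 - 16 = -2 kN·m
Superposition: M = Σ M_i = 491/30 kN·m ≈ 16.366667 kN·m

M(6) = 491/30 kN·m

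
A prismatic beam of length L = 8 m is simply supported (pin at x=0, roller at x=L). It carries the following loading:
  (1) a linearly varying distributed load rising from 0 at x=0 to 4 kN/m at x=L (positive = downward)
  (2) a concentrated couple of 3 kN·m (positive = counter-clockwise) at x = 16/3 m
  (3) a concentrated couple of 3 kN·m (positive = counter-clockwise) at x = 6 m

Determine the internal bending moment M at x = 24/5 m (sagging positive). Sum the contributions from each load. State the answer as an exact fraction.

M(24/5) = 2498/125 kN·m

Load 1 — triangular load w₀=4 kN/m (0→w₀ over full span):
  M_1 = w₀Lx/6 - w₀x³/(6L) = 4·8·(24/5)/6 - 4·(24/5)³/(6·8) = 2048/125 kN·m
Load 2 — applied couple M₀=3 kN·m at a=16/3 m (b=L-a=8/3):
  M_2 = M₀x/L  [x≤a] = 3·(24/5)/8 = 9/5 kN·m
Load 3 — applied couple M₀=3 kN·m at a=6 m (b=L-a=2):
  M_3 = M₀x/L  [x≤a] = 3·(24/5)/8 = 9/5 kN·m
Superposition: M = Σ M_i = 2498/125 kN·m ≈ 19.984000 kN·m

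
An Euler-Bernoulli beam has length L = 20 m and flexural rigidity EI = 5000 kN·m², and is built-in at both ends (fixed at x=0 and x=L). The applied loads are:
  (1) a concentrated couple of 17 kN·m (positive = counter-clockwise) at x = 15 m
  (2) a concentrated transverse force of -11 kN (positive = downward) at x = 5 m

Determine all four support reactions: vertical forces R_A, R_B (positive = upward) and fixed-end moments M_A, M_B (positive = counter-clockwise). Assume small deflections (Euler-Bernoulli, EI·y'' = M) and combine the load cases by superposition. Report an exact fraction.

Load 1 — applied couple M₀=17 kN·m at a=15 m (b=L-a=5):
  R_A = 6M₀ab/L³ = 6·17·15·5/20³ = 153/160 kN
  M_A = M₀b(2a-b)/L² = 17·5·(2·15-5)/20² = 85/16 kN·m
  R_B = -6M₀ab/L³ = -6·17·15·5/20³ = -153/160 kN
  M_B = M₀a(2b-a)/L² = 17·15·(2·5-15)/20² = -51/16 kN·m
Load 2 — point force P=-11 kN at a=5 m (b=L-a=15):
  R_A = Pb²(3a+b)/L³ = (-11)·15²·(3·5+15)/20³ = -297/32 kN
  M_A = Pab²/L² = (-11)·5·15²/20² = -495/16 kN·m
  R_B = Pa²(a+3b)/L³ = (-11)·5²·(5+3·15)/20³ = -55/32 kN
  M_B = -Pa²b/L² = -(-11)·5²·15/20² = 165/16 kN·m
Superposition: R_A = -333/40 kN, M_A = -205/8 kN·m, R_B = -107/40 kN, M_B = 57/8 kN·m

R_A = -333/40 kN, M_A = -205/8 kN·m, R_B = -107/40 kN, M_B = 57/8 kN·m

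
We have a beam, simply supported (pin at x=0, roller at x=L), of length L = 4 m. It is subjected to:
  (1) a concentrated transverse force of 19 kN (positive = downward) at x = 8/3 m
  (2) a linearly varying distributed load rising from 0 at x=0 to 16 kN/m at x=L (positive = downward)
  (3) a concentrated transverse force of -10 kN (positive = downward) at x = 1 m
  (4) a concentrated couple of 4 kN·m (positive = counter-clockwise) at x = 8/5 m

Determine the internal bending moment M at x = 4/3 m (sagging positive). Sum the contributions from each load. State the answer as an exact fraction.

Load 1 — point force P=19 kN at a=8/3 m (b=L-a=4/3):
  M_1 = Pbx/L  [x≤a] = 19·(4/3)·(4/3)/4 = 76/9 kN·m
Load 2 — triangular load w₀=16 kN/m (0→w₀ over full span):
  M_2 = w₀Lx/6 - w₀x³/(6L) = 16·4·(4/3)/6 - 16·(4/3)³/(6·4) = 1024/81 kN·m
Load 3 — point force P=-10 kN at a=1 m (b=L-a=3):
  M_3 = Pa(L-x)/L  [x>a] = (-10)·1·(4-(4/3))/4 = -20/3 kN·m
Load 4 — applied couple M₀=4 kN·m at a=8/5 m (b=L-a=12/5):
  M_4 = M₀x/L  [x≤a] = 4·(4/3)/4 = 4/3 kN·m
Superposition: M = Σ M_i = 1276/81 kN·m ≈ 15.753086 kN·m

M(4/3) = 1276/81 kN·m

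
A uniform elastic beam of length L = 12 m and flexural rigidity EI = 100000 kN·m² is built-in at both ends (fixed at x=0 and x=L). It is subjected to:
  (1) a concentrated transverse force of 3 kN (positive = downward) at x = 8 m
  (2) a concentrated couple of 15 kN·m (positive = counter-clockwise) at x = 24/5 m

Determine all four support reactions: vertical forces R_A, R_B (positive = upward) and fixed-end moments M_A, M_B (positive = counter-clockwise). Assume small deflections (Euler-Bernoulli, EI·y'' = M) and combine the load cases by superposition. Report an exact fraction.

Load 1 — point force P=3 kN at a=8 m (b=L-a=4):
  R_A = Pb²(3a+b)/L³ = 3·4²·(3·8+4)/12³ = 7/9 kN
  M_A = Pab²/L² = 3·8·4²/12² = 8/3 kN·m
  R_B = Pa²(a+3b)/L³ = 3·8²·(8+3·4)/12³ = 20/9 kN
  M_B = -Pa²b/L² = -3·8²·4/12² = -16/3 kN·m
Load 2 — applied couple M₀=15 kN·m at a=24/5 m (b=L-a=36/5):
  R_A = 6M₀ab/L³ = 6·15·(24/5)·(36/5)/12³ = 9/5 kN
  M_A = M₀b(2a-b)/L² = 15·(36/5)·(2·(24/5)-(36/5))/12² = 9/5 kN·m
  R_B = -6M₀ab/L³ = -6·15·(24/5)·(36/5)/12³ = -9/5 kN
  M_B = M₀a(2b-a)/L² = 15·(24/5)·(2·(36/5)-(24/5))/12² = 24/5 kN·m
Superposition: R_A = 116/45 kN, M_A = 67/15 kN·m, R_B = 19/45 kN, M_B = -8/15 kN·m

R_A = 116/45 kN, M_A = 67/15 kN·m, R_B = 19/45 kN, M_B = -8/15 kN·m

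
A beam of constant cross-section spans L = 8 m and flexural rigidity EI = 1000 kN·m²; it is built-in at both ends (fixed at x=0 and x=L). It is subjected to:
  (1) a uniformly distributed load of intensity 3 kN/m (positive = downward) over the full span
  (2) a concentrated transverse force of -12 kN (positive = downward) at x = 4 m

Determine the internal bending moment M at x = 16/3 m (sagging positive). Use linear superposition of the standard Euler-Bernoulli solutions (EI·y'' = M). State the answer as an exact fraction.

M(16/3) = 4/3 kN·m

Load 1 — uniform load w=3 kN/m over full span:
  M_1 = wLx/2 - wL²/12 - wx²/2 = 3·8·(16/3)/2 - 3·8²/12 - 3·(16/3)²/2 = 16/3 kN·m
Load 2 — point force P=-12 kN at a=4 m (b=L-a=4):
  M_2 = Pa²(a+3b)(L-x)/L³ - Pa²b/L²  [x>a] = (-12)·4²·(4+3·4)·(8-(16/3))/8³ - (-12)·4²·4/8² = -4 kN·m
Superposition: M = Σ M_i = 4/3 kN·m ≈ 1.333333 kN·m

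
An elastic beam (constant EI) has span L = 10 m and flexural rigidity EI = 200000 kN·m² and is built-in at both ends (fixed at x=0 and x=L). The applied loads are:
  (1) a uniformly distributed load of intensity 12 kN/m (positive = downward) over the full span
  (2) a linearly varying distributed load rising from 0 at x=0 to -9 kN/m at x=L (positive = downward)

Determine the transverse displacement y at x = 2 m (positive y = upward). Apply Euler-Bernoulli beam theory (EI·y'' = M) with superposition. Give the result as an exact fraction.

Load 1 — uniform load w=12 kN/m over full span:
  y_1 = -wx²(L-x)²/(24EI) = -12·2²·(10-2)²/(24·200000) = -2/3125 m
Load 2 — triangular load w₀=-9 kN/m (0→w₀ over full span):
  y_2 = -w₀x²(L-x)²(x+2L)/(120LEI) = -(-9)·2²·(10-2)²·(2+2·10)/(120·10·200000) = 33/156250 m
Superposition: y = Σ y_i = -67/156250 m ≈ -0.000429 m

y(2) = -67/156250 m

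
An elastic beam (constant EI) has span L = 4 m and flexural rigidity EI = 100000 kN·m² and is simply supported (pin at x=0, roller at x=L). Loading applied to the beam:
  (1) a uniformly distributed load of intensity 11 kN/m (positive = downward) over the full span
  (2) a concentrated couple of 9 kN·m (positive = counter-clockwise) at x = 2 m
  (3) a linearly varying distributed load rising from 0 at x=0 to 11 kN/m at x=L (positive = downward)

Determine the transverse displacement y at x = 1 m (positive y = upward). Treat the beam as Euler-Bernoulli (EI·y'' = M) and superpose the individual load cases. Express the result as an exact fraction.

Load 1 — uniform load w=11 kN/m over full span:
  y_1 = -wx(L³-2Lx²+x³)/(24EI) = -11·1·(4³-2·4·1²+1³)/(24·100000) = -209/800000 m
Load 2 — applied couple M₀=9 kN·m at a=2 m (b=L-a=2):
  y_2 = (M₀x³/(6L)+C₁x)/EI  [x≤a] with C₁=M₀(3b²-L²)/(6L)=-3/2 = (9·1³/(6·4)+(-3/2)·1)/100000 = -9/800000 m
Load 3 — triangular load w₀=11 kN/m (0→w₀ over full span):
  y_3 = -w₀x(7L⁴-10L²x²+3x⁴)/(360LEI) = -11·1·(7·4⁴-10·4²·1²+3·1⁴)/(360·4·100000) = -1199/9600000 m
Superposition: y = Σ y_i = -763/1920000 m ≈ -0.000397 m

y(1) = -763/1920000 m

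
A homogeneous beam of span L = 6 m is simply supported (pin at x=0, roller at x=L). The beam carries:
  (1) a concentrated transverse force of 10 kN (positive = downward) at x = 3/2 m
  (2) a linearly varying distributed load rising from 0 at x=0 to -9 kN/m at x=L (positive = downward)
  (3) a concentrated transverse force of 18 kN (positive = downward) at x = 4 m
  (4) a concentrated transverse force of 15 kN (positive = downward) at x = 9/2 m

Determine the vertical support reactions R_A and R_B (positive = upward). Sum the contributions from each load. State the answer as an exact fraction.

R_A = 33/4 kN, R_B = 31/4 kN

Load 1 — point force P=10 kN at a=3/2 m (b=L-a=9/2):
  R_A = Pb/L = 10·(9/2)/6 = 15/2 kN
  R_B = Pa/L = 10·(3/2)/6 = 5/2 kN
Load 2 — triangular load w₀=-9 kN/m (0→w₀ over full span):
  R_A = w₀L/6 = (-9)·6/6 = -9 kN
  R_B = w₀L/3 = (-9)·6/3 = -18 kN
Load 3 — point force P=18 kN at a=4 m (b=L-a=2):
  R_A = Pb/L = 18·2/6 = 6 kN
  R_B = Pa/L = 18·4/6 = 12 kN
Load 4 — point force P=15 kN at a=9/2 m (b=L-a=3/2):
  R_A = Pb/L = 15·(3/2)/6 = 15/4 kN
  R_B = Pa/L = 15·(9/2)/6 = 45/4 kN
Superposition: R_A = 33/4 kN, R_B = 31/4 kN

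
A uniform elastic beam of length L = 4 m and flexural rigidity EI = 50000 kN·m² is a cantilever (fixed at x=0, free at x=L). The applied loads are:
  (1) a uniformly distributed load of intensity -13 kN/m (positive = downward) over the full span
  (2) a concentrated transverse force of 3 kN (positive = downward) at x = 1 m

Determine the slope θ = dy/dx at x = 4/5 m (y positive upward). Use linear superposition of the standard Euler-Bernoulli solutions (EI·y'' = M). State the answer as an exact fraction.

θ(4/5) = 6209/4687500 rad

Load 1 — uniform load w=-13 kN/m over full span:
  θ_1 = -wx(x²-3Lx+3L²)/(6EI) = -(-13)·(4/5)·((4/5)²-3·4·(4/5)+3·4²)/(6·50000) = 1586/1171875 rad
Load 2 — point force P=3 kN at a=1 m (b=L-a=3):
  θ_2 = -Px(2a-x)/(2EI)  [x≤a] = -3·(4/5)·(2·1-(4/5))/(2·50000) = -9/312500 rad
Superposition: θ = Σ θ_i = 6209/4687500 rad ≈ 0.001325 rad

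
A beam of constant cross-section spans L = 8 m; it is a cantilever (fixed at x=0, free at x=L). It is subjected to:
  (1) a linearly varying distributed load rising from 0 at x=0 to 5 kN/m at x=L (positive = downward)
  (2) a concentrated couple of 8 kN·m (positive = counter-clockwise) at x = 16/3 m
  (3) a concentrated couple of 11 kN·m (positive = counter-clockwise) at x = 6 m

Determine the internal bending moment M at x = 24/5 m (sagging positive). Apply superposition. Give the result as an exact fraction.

M(24/5) = -239/75 kN·m

Load 1 — triangular load w₀=5 kN/m (0→w₀ over full span):
  M_1 = w₀Lx/2 - w₀L²/3 - w₀x³/(6L) = 5·8·(24/5)/2 - 5·8²/3 - 5·(24/5)³/(6·8) = -1664/75 kN·m
Load 2 — applied couple M₀=8 kN·m at a=16/3 m (b=L-a=8/3):
  M_2 = M₀  [x≤a] = 8 = 8 kN·m
Load 3 — applied couple M₀=11 kN·m at a=6 m (b=L-a=2):
  M_3 = M₀  [x≤a] = 11 = 11 kN·m
Superposition: M = Σ M_i = -239/75 kN·m ≈ -3.186667 kN·m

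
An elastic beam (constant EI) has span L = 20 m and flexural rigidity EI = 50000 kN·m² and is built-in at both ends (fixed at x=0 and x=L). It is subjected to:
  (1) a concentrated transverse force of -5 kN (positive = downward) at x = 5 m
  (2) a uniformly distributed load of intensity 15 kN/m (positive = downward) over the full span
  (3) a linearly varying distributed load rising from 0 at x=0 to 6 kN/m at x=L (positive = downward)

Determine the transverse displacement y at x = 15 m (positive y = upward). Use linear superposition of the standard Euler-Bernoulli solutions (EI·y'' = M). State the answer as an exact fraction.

Load 1 — point force P=-5 kN at a=5 m (b=L-a=15):
  y_1 = -Pa²(L-x)²(3bL-(3b+a)(L-x))/(6L³EI)  [x>a] = -(-5)·5²·(20-15)²·(3·15·20-(3·15+5)·(20-15))/(6·20³·50000) = 13/15360 m
Load 2 — uniform load w=15 kN/m over full span:
  y_2 = -wx²(L-x)²/(24EI) = -15·15²·(20-15)²/(24·50000) = -9/128 m
Load 3 — triangular load w₀=6 kN/m (0→w₀ over full span):
  y_3 = -w₀x²(L-x)²(x+2L)/(120LEI) = -6·15²·(20-15)²·(15+2·20)/(120·20·50000) = -99/6400 m
Superposition: y = Σ y_i = -6523/76800 m ≈ -0.084935 m

y(15) = -6523/76800 m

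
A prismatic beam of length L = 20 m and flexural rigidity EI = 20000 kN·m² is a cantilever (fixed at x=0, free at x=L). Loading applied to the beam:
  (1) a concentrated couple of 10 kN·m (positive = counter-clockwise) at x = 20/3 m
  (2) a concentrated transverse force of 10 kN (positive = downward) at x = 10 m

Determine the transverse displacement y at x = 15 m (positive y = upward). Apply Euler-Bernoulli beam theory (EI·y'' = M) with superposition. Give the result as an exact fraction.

Load 1 — applied couple M₀=10 kN·m at a=20/3 m (b=L-a=40/3):
  y_1 = M₀a(2x-a)/(2EI)  [x>a] = 10·(20/3)·(2·15-(20/3))/(2·20000) = 7/180 m
Load 2 — point force P=10 kN at a=10 m (b=L-a=10):
  y_2 = -Pa²(3x-a)/(6EI)  [x>a] = -10·10²·(3·15-10)/(6·20000) = -7/24 m
Superposition: y = Σ y_i = -91/360 m ≈ -0.252778 m

y(15) = -91/360 m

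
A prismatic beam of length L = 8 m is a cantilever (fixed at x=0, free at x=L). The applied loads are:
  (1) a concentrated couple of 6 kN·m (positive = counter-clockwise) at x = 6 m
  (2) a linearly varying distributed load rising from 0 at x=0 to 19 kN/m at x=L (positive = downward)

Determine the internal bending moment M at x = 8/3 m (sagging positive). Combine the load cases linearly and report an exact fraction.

M(8/3) = -16538/81 kN·m

Load 1 — applied couple M₀=6 kN·m at a=6 m (b=L-a=2):
  M_1 = M₀  [x≤a] = 6 = 6 kN·m
Load 2 — triangular load w₀=19 kN/m (0→w₀ over full span):
  M_2 = w₀Lx/2 - w₀L²/3 - w₀x³/(6L) = 19·8·(8/3)/2 - 19·8²/3 - 19·(8/3)³/(6·8) = -17024/81 kN·m
Superposition: M = Σ M_i = -16538/81 kN·m ≈ -204.172840 kN·m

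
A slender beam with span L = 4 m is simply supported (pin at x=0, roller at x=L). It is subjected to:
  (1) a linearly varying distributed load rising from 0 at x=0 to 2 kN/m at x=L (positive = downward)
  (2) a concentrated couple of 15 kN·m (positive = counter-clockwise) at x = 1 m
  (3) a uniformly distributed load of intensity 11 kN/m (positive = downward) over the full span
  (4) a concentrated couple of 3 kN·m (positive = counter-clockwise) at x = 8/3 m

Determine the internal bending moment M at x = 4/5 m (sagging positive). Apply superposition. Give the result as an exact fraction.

M(4/5) = 2338/125 kN·m

Load 1 — triangular load w₀=2 kN/m (0→w₀ over full span):
  M_1 = w₀Lx/6 - w₀x³/(6L) = 2·4·(4/5)/6 - 2·(4/5)³/(6·4) = 128/125 kN·m
Load 2 — applied couple M₀=15 kN·m at a=1 m (b=L-a=3):
  M_2 = M₀x/L  [x≤a] = 15·(4/5)/4 = 3 kN·m
Load 3 — uniform load w=11 kN/m over full span:
  M_3 = wx(L-x)/2 = 11·(4/5)·(4-(4/5))/2 = 352/25 kN·m
Load 4 — applied couple M₀=3 kN·m at a=8/3 m (b=L-a=4/3):
  M_4 = M₀x/L  [x≤a] = 3·(4/5)/4 = 3/5 kN·m
Superposition: M = Σ M_i = 2338/125 kN·m ≈ 18.704000 kN·m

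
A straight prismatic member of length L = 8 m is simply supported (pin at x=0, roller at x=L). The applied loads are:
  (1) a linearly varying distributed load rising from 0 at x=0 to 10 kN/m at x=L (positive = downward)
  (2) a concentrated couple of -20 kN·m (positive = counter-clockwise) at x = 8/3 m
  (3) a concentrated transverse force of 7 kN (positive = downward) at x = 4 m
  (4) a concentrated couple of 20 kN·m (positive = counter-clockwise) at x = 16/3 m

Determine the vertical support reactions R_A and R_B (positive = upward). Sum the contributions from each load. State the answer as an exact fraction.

R_A = 101/6 kN, R_B = 181/6 kN

Load 1 — triangular load w₀=10 kN/m (0→w₀ over full span):
  R_A = w₀L/6 = 10·8/6 = 40/3 kN
  R_B = w₀L/3 = 10·8/3 = 80/3 kN
Load 2 — applied couple M₀=-20 kN·m at a=8/3 m (b=L-a=16/3):
  R_A = M₀/L = (-20)/8 = -5/2 kN
  R_B = -M₀/L = -(-20)/8 = 5/2 kN
Load 3 — point force P=7 kN at a=4 m (b=L-a=4):
  R_A = Pb/L = 7·4/8 = 7/2 kN
  R_B = Pa/L = 7·4/8 = 7/2 kN
Load 4 — applied couple M₀=20 kN·m at a=16/3 m (b=L-a=8/3):
  R_A = M₀/L = 20/8 = 5/2 kN
  R_B = -M₀/L = -20/8 = -5/2 kN
Superposition: R_A = 101/6 kN, R_B = 181/6 kN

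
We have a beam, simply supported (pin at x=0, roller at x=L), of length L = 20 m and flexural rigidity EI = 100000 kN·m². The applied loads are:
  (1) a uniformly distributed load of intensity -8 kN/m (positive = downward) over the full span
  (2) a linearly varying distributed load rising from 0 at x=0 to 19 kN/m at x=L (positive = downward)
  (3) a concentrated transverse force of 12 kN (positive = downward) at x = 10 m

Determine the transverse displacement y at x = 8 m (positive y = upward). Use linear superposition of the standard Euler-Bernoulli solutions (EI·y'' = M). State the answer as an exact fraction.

y(8) = -10583/234375 m

Load 1 — uniform load w=-8 kN/m over full span:
  y_1 = -wx(L³-2Lx²+x³)/(24EI) = -(-8)·8·(20³-2·20·8²+8³)/(24·100000) = 496/3125 m
Load 2 — triangular load w₀=19 kN/m (0→w₀ over full span):
  y_2 = -w₀x(7L⁴-10L²x²+3x⁴)/(360LEI) = -19·8·(7·20⁴-10·20²·8²+3·8⁴)/(360·20·100000) = -43358/234375 m
Load 3 — point force P=12 kN at a=10 m (b=L-a=10):
  y_3 = -Pbx(L²-b²-x²)/(6LEI)  [x≤a] = -12·10·8·(20²-10²-8²)/(6·20·100000) = -59/3125 m
Superposition: y = Σ y_i = -10583/234375 m ≈ -0.045154 m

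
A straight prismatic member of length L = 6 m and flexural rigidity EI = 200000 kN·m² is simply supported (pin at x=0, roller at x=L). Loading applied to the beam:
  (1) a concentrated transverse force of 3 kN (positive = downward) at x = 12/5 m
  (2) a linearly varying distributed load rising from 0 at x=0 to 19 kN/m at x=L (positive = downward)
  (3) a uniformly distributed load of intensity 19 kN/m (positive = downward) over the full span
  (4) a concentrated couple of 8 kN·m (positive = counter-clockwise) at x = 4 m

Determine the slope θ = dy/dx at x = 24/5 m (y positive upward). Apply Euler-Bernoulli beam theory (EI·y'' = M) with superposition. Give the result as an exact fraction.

θ(24/5) = 199951/187500000 rad

Load 1 — point force P=3 kN at a=12/5 m (b=L-a=18/5):
  θ_1 = -Pa(2L²-6Lx+3x²+a²)/(6LEI)  [x>a] = -3·(12/5)·(2·6²-6·6·(24/5)+3·(24/5)²+(12/5)²)/(6·6·200000) = 81/3125000 rad
Load 2 — triangular load w₀=19 kN/m (0→w₀ over full span):
  θ_2 = -w₀(7L⁴-30L²x²+15x⁴)/(360LEI) = -19·(7·6⁴-30·6²·(24/5)²+15·(24/5)⁴)/(360·6·200000) = 43149/125000000 rad
Load 3 — uniform load w=19 kN/m over full span:
  θ_3 = -w(L³-6Lx²+4x³)/(24EI) = -19·(6³-6·6·(24/5)²+4·(24/5)³)/(24·200000) = 16929/25000000 rad
Load 4 — applied couple M₀=8 kN·m at a=4 m (b=L-a=2):
  θ_4 = (M₀x²/(2L)-M₀(x-a)+C₁)/EI  [x>a] with C₁=M₀(3b²-L²)/(6L)=-16/3 = (8·(24/5)²/(2·6)-8·((24/5)-4)+(-16/3))/200000 = 17/937500 rad
Superposition: θ = Σ θ_i = 199951/187500000 rad ≈ 0.001066 rad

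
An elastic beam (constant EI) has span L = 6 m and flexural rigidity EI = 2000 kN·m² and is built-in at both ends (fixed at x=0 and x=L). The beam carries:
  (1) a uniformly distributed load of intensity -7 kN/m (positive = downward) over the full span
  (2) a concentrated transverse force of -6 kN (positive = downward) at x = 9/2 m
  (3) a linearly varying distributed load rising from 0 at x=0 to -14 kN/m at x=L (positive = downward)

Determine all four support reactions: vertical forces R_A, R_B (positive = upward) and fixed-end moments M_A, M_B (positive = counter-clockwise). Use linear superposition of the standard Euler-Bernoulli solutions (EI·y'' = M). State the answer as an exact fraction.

R_A = -2763/80 kN, M_A = -3159/80 kN·m, R_B = -4437/80 kN, M_B = 4101/80 kN·m

Load 1 — uniform load w=-7 kN/m over full span:
  R_A = wL/2 = (-7)·6/2 = -21 kN
  M_A = wL²/12 = (-7)·6²/12 = -21 kN·m
  R_B = wL/2 = (-7)·6/2 = -21 kN
  M_B = -wL²/12 = -(-7)·6²/12 = 21 kN·m
Load 2 — point force P=-6 kN at a=9/2 m (b=L-a=3/2):
  R_A = Pb²(3a+b)/L³ = (-6)·(3/2)²·(3·(9/2)+(3/2))/6³ = -15/16 kN
  M_A = Pab²/L² = (-6)·(9/2)·(3/2)²/6² = -27/16 kN·m
  R_B = Pa²(a+3b)/L³ = (-6)·(9/2)²·((9/2)+3·(3/2))/6³ = -81/16 kN
  M_B = -Pa²b/L² = -(-6)·(9/2)²·(3/2)/6² = 81/16 kN·m
Load 3 — triangular load w₀=-14 kN/m (0→w₀ over full span):
  R_A = 3w₀L/20 = 3·(-14)·6/20 = -63/5 kN
  M_A = w₀L²/30 = (-14)·6²/30 = -84/5 kN·m
  R_B = 7w₀L/20 = 7·(-14)·6/20 = -147/5 kN
  M_B = -w₀L²/20 = -(-14)·6²/20 = 126/5 kN·m
Superposition: R_A = -2763/80 kN, M_A = -3159/80 kN·m, R_B = -4437/80 kN, M_B = 4101/80 kN·m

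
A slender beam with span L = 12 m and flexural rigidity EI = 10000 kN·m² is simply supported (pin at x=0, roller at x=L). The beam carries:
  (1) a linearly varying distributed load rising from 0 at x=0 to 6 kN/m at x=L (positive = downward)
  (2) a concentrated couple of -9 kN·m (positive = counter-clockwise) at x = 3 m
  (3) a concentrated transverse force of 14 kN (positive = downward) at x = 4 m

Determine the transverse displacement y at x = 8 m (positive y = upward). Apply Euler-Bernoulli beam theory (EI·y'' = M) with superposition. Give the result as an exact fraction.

Load 1 — triangular load w₀=6 kN/m (0→w₀ over full span):
  y_1 = -w₀x(7L⁴-10L²x²+3x⁴)/(360LEI) = -6·8·(7·12⁴-10·12²·8²+3·8⁴)/(360·12·10000) = -136/1875 m
Load 2 — applied couple M₀=-9 kN·m at a=3 m (b=L-a=9):
  y_2 = (M₀x³/(6L)-M₀(x-a)²/2+C₁x)/EI  [x>a] with C₁=M₀(3b²-L²)/(6L)=-99/8 = ((-9)·8³/(6·12)-(-9)·(8-3)²/2+(-99/8)·8)/10000 = -101/20000 m
Load 3 — point force P=14 kN at a=4 m (b=L-a=8):
  y_3 = -Pa(L-x)(2Lx-a²-x²)/(6LEI)  [x>a] = -14·4·(12-8)·(2·12·8-4²-8²)/(6·12·10000) = -196/5625 m
Superposition: y = Σ y_i = -20237/180000 m ≈ -0.112428 m

y(8) = -20237/180000 m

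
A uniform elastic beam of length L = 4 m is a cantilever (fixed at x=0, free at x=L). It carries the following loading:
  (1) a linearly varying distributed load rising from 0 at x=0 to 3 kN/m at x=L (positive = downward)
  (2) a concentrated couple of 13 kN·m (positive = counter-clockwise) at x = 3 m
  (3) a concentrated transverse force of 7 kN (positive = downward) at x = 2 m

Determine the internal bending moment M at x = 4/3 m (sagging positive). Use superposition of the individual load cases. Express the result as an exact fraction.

Load 1 — triangular load w₀=3 kN/m (0→w₀ over full span):
  M_1 = w₀Lx/2 - w₀L²/3 - w₀x³/(6L) = 3·4·(4/3)/2 - 3·4²/3 - 3·(4/3)³/(6·4) = -224/27 kN·m
Load 2 — applied couple M₀=13 kN·m at a=3 m (b=L-a=1):
  M_2 = M₀  [x≤a] = 13 = 13 kN·m
Load 3 — point force P=7 kN at a=2 m (b=L-a=2):
  M_3 = -P(a-x)  [x≤a] = -7·(2-(4/3)) = -14/3 kN·m
Superposition: M = Σ M_i = 1/27 kN·m ≈ 0.037037 kN·m

M(4/3) = 1/27 kN·m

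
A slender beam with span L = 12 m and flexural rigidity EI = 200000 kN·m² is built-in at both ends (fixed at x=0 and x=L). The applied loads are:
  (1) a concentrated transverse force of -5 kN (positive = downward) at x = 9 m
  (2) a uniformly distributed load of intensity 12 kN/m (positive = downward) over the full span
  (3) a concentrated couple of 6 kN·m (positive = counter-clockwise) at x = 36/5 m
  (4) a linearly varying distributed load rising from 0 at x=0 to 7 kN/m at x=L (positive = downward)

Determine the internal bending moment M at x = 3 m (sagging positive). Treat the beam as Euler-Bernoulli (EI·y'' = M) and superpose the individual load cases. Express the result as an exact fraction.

M(3) = 16227/800 kN·m

Load 1 — point force P=-5 kN at a=9 m (b=L-a=3):
  M_1 = Pb²(3a+b)x/L³ - Pab²/L²  [x≤a] = (-5)·3²·(3·9+3)·3/12³ - (-5)·9·3²/12² = 15/32 kN·m
Load 2 — uniform load w=12 kN/m over full span:
  M_2 = wLx/2 - wL²/12 - wx²/2 = 12·12·3/2 - 12·12²/12 - 12·3²/2 = 18 kN·m
Load 3 — applied couple M₀=6 kN·m at a=36/5 m (b=L-a=24/5):
  M_3 = R_Ax - M_A  [x≤a] with R_A=18/25, M_A=48/25 = (18/25)·3 - (48/25) = 6/25 kN·m
Load 4 — triangular load w₀=7 kN/m (0→w₀ over full span):
  M_4 = 3w₀Lx/20 - w₀L²/30 - w₀x³/(6L) = 3·7·12·3/20 - 7·12²/30 - 7·3³/(6·12) = 63/40 kN·m
Superposition: M = Σ M_i = 16227/800 kN·m ≈ 20.283750 kN·m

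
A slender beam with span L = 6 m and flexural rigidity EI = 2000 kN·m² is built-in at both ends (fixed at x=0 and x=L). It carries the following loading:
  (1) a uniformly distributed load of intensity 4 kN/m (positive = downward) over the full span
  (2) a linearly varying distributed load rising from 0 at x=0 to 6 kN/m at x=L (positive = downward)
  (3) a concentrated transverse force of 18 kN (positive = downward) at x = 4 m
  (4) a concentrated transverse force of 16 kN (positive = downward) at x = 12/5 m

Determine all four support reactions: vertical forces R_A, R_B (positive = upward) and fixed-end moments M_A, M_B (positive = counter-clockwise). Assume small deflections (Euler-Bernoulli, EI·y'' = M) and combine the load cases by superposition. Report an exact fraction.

R_A = 12163/375 kN, M_A = 5128/125 kN·m, R_B = 16337/375 kN, M_B = -6002/125 kN·m

Load 1 — uniform load w=4 kN/m over full span:
  R_A = wL/2 = 4·6/2 = 12 kN
  M_A = wL²/12 = 4·6²/12 = 12 kN·m
  R_B = wL/2 = 4·6/2 = 12 kN
  M_B = -wL²/12 = -4·6²/12 = -12 kN·m
Load 2 — triangular load w₀=6 kN/m (0→w₀ over full span):
  R_A = 3w₀L/20 = 3·6·6/20 = 27/5 kN
  M_A = w₀L²/30 = 6·6²/30 = 36/5 kN·m
  R_B = 7w₀L/20 = 7·6·6/20 = 63/5 kN
  M_B = -w₀L²/20 = -6·6²/20 = -54/5 kN·m
Load 3 — point force P=18 kN at a=4 m (b=L-a=2):
  R_A = Pb²(3a+b)/L³ = 18·2²·(3·4+2)/6³ = 14/3 kN
  M_A = Pab²/L² = 18·4·2²/6² = 8 kN·m
  R_B = Pa²(a+3b)/L³ = 18·4²·(4+3·2)/6³ = 40/3 kN
  M_B = -Pa²b/L² = -18·4²·2/6² = -16 kN·m
Load 4 — point force P=16 kN at a=12/5 m (b=L-a=18/5):
  R_A = Pb²(3a+b)/L³ = 16·(18/5)²·(3·(12/5)+(18/5))/6³ = 1296/125 kN
  M_A = Pab²/L² = 16·(12/5)·(18/5)²/6² = 1728/125 kN·m
  R_B = Pa²(a+3b)/L³ = 16·(12/5)²·((12/5)+3·(18/5))/6³ = 704/125 kN
  M_B = -Pa²b/L² = -16·(12/5)²·(18/5)/6² = -1152/125 kN·m
Superposition: R_A = 12163/375 kN, M_A = 5128/125 kN·m, R_B = 16337/375 kN, M_B = -6002/125 kN·m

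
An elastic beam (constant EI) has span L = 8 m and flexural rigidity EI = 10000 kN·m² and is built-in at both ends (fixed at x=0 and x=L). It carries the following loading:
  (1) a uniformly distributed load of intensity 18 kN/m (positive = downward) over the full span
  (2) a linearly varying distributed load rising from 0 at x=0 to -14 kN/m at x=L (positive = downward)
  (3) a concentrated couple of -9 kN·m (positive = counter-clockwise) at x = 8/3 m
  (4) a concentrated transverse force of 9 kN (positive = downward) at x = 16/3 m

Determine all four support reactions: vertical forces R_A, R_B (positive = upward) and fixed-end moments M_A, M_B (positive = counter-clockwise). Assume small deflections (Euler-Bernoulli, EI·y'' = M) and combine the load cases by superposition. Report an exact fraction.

Load 1 — uniform load w=18 kN/m over full span:
  R_A = wL/2 = 18·8/2 = 72 kN
  M_A = wL²/12 = 18·8²/12 = 96 kN·m
  R_B = wL/2 = 18·8/2 = 72 kN
  M_B = -wL²/12 = -18·8²/12 = -96 kN·m
Load 2 — triangular load w₀=-14 kN/m (0→w₀ over full span):
  R_A = 3w₀L/20 = 3·(-14)·8/20 = -84/5 kN
  M_A = w₀L²/30 = (-14)·8²/30 = -448/15 kN·m
  R_B = 7w₀L/20 = 7·(-14)·8/20 = -196/5 kN
  M_B = -w₀L²/20 = -(-14)·8²/20 = 224/5 kN·m
Load 3 — applied couple M₀=-9 kN·m at a=8/3 m (b=L-a=16/3):
  R_A = 6M₀ab/L³ = 6·(-9)·(8/3)·(16/3)/8³ = -3/2 kN
  M_A = M₀b(2a-b)/L² = (-9)·(16/3)·(2·(8/3)-(16/3))/8² = 0 kN·m
  R_B = -6M₀ab/L³ = -6·(-9)·(8/3)·(16/3)/8³ = 3/2 kN
  M_B = M₀a(2b-a)/L² = (-9)·(8/3)·(2·(16/3)-(8/3))/8² = -3 kN·m
Load 4 — point force P=9 kN at a=16/3 m (b=L-a=8/3):
  R_A = Pb²(3a+b)/L³ = 9·(8/3)²·(3·(16/3)+(8/3))/8³ = 7/3 kN
  M_A = Pab²/L² = 9·(16/3)·(8/3)²/8² = 16/3 kN·m
  R_B = Pa²(a+3b)/L³ = 9·(16/3)²·((16/3)+3·(8/3))/8³ = 20/3 kN
  M_B = -Pa²b/L² = -9·(16/3)²·(8/3)/8² = -32/3 kN·m
Superposition: R_A = 1681/30 kN, M_A = 1072/15 kN·m, R_B = 1229/30 kN, M_B = -973/15 kN·m

R_A = 1681/30 kN, M_A = 1072/15 kN·m, R_B = 1229/30 kN, M_B = -973/15 kN·m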